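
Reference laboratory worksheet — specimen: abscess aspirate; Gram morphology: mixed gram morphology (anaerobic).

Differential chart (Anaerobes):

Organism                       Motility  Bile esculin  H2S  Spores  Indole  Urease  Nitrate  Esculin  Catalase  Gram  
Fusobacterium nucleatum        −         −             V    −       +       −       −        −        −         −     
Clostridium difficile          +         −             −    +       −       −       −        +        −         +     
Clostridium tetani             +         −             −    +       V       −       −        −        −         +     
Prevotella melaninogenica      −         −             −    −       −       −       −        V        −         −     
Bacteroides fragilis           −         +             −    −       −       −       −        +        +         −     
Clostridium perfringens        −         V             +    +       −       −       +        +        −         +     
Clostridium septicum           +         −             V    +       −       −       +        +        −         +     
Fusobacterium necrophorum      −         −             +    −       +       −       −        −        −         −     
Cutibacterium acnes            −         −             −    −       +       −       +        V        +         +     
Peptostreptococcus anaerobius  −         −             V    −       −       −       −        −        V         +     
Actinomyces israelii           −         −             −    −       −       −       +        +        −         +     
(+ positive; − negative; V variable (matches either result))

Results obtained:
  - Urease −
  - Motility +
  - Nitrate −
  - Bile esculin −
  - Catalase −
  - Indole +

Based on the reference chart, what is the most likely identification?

Clostridium tetani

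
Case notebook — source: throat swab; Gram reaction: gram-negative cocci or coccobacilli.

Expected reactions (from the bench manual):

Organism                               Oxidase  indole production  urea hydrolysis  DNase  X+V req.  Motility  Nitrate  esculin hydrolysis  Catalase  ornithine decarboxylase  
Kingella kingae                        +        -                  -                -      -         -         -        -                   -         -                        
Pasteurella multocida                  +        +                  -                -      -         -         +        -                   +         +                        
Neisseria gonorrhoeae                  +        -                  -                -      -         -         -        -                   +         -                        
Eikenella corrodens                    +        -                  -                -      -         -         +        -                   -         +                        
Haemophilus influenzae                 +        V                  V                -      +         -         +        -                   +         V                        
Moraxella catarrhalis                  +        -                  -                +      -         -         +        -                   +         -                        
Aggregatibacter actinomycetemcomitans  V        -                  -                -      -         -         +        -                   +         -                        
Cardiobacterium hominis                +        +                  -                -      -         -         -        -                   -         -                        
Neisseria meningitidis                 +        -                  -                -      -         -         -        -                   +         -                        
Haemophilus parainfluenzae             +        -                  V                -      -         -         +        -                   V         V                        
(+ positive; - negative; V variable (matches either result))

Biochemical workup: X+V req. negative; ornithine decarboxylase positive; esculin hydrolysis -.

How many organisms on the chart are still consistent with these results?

3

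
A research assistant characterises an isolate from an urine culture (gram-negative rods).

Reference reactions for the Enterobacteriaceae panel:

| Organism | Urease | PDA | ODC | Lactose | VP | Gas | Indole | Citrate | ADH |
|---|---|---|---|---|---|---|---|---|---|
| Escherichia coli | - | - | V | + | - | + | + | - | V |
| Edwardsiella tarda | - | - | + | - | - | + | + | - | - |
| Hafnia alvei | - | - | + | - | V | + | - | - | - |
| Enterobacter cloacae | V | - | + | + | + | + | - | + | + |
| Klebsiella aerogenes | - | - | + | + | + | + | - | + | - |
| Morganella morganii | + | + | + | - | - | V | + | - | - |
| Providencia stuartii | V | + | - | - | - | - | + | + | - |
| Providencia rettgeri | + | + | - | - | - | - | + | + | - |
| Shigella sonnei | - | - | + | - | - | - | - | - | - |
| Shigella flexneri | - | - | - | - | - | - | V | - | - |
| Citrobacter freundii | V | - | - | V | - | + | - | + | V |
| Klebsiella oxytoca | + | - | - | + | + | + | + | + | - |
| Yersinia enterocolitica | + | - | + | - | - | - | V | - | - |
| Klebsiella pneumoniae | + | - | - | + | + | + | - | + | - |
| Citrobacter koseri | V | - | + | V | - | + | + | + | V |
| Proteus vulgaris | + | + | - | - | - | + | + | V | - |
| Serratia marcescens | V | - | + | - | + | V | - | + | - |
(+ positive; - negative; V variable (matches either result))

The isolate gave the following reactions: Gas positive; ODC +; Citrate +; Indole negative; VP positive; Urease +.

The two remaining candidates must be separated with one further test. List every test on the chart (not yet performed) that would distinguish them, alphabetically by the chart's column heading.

ADH, Lactose

VP +: excludes 11 organisms — 6 left.
Citrate +: excludes Hafnia alvei — 5 left.
Urease +: excludes Klebsiella aerogenes — 4 left.
Indole -: excludes Klebsiella oxytoca — 3 left.
Gas +: all 3 remaining candidates are consistent.
ODC +: excludes Klebsiella pneumoniae — 2 left.
Two candidates remain: Enterobacter cloacae and Serratia marcescens.
  PDA: - vs - — same for both, does not separate.
  Lactose: Enterobacter cloacae +, Serratia marcescens - — discriminates.
  ADH: Enterobacter cloacae +, Serratia marcescens - — discriminates.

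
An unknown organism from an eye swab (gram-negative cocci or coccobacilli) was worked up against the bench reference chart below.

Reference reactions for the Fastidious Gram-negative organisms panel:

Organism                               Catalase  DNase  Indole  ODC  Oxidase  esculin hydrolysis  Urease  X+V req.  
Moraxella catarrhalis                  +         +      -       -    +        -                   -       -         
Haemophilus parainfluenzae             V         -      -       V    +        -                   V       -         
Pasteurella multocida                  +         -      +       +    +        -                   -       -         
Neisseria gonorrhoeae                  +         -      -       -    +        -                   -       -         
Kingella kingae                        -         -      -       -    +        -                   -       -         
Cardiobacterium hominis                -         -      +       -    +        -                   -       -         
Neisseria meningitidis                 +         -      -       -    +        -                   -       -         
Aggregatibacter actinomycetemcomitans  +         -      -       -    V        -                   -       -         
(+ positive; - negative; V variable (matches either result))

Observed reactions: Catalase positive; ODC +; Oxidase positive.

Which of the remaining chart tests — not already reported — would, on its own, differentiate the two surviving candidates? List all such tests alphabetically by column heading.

ODC +: excludes 6 organisms — 2 left.
Oxidase +: all 2 remaining candidates are consistent.
Catalase +: all 2 remaining candidates are consistent.
Two candidates remain: Haemophilus parainfluenzae and Pasteurella multocida.
  DNase: - vs - — same for both, does not separate.
  Indole: Haemophilus parainfluenzae -, Pasteurella multocida + — discriminates.
  esculin hydrolysis: - vs - — same for both, does not separate.
  Urease: V vs - — variable for at least one, does not separate.
  X+V req.: - vs - — same for both, does not separate.

Indole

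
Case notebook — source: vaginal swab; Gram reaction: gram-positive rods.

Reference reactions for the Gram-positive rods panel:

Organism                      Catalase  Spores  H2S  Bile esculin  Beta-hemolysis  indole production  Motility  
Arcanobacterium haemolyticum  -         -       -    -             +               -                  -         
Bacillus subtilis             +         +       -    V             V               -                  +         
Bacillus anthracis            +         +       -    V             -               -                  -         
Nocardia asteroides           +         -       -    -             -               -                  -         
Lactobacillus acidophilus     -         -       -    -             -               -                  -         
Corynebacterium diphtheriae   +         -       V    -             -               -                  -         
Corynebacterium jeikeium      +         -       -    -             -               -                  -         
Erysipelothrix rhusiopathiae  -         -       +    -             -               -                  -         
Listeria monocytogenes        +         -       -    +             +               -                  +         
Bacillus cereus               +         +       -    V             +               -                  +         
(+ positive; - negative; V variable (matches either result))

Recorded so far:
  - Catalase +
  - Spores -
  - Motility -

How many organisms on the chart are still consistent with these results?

3

Catalase +: excludes Arcanobacterium haemolyticum, Lactobacillus acidophilus, Erysipelothrix rhusiopathiae — 7 left.
Spores -: excludes Bacillus subtilis, Bacillus anthracis, Bacillus cereus — 4 left.
Motility -: excludes Listeria monocytogenes — 3 left.
Still consistent: Corynebacterium diphtheriae, Corynebacterium jeikeium, Nocardia asteroides.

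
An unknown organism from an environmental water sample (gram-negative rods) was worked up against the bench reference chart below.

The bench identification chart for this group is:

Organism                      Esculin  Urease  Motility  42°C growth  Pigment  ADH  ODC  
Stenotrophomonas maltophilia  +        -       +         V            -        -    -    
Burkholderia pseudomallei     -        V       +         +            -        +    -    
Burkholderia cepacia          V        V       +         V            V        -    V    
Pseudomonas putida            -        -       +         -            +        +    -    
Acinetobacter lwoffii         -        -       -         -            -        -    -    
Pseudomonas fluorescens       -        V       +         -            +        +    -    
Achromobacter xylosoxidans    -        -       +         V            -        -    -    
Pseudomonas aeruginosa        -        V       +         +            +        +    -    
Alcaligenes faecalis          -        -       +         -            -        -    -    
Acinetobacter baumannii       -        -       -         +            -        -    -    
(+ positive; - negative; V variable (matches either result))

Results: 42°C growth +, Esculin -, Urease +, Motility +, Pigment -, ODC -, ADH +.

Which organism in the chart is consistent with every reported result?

Pigment -: excludes Pseudomonas putida, Pseudomonas fluorescens, Pseudomonas aeruginosa — 7 left.
ODC -: all 7 remaining candidates are consistent.
42°C growth +: excludes Acinetobacter lwoffii, Alcaligenes faecalis — 5 left.
ADH +: excludes Stenotrophomonas maltophilia, Burkholderia cepacia, Achromobacter xylosoxidans, Acinetobacter baumannii — 1 left.
Motility +: the one remaining candidate is consistent.
Urease +: the one remaining candidate is consistent.
Esculin -: the one remaining candidate is consistent.

Burkholderia pseudomallei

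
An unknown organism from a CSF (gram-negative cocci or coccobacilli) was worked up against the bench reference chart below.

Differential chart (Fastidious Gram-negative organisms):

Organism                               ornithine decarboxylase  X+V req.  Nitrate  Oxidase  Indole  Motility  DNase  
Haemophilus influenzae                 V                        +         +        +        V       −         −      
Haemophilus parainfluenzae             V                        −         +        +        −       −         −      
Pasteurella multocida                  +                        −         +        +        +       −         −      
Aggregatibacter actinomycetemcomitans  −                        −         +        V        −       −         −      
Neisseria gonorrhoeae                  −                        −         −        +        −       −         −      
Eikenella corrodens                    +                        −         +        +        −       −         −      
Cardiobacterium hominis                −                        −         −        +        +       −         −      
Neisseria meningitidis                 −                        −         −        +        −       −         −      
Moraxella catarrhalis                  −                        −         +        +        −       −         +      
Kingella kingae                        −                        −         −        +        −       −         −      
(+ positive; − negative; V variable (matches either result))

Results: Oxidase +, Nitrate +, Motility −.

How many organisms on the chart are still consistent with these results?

6

Motility −: all 10 remaining candidates are consistent.
Nitrate +: excludes Neisseria gonorrhoeae, Cardiobacterium hominis, Neisseria meningitidis, Kingella kingae — 6 left.
Oxidase +: all 6 remaining candidates are consistent.
Still consistent: Aggregatibacter actinomycetemcomitans, Eikenella corrodens, Haemophilus influenzae, Haemophilus parainfluenzae, Moraxella catarrhalis, Pasteurella multocida.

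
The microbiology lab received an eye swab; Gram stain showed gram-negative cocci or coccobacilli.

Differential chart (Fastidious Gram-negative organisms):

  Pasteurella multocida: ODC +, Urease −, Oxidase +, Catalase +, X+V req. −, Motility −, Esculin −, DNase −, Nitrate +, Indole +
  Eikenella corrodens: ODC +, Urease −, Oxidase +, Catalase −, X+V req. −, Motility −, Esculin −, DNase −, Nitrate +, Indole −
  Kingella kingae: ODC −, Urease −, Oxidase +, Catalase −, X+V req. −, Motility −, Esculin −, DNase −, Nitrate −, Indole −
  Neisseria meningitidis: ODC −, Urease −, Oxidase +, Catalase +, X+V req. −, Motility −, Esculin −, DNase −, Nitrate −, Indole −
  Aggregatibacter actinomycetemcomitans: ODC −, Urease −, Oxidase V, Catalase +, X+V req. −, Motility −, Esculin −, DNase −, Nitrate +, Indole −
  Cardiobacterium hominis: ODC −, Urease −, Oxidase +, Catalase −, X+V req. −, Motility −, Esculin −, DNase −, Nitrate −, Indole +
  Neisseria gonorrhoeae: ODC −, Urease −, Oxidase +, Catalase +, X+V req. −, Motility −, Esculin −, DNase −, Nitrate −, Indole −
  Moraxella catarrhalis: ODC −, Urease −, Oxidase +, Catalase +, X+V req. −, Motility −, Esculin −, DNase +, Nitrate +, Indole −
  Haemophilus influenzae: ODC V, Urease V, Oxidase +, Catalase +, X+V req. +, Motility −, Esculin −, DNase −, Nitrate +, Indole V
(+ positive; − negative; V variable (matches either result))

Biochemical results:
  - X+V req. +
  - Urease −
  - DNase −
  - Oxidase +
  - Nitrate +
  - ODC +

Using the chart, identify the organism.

Nitrate +: excludes Kingella kingae, Neisseria meningitidis, Cardiobacterium hominis, Neisseria gonorrhoeae — 5 left.
Oxidase +: all 5 remaining candidates are consistent.
DNase −: excludes Moraxella catarrhalis — 4 left.
X+V req. +: excludes Pasteurella multocida, Eikenella corrodens, Aggregatibacter actinomycetemcomitans — 1 left.
Urease −: the one remaining candidate is consistent.
ODC +: the one remaining candidate is consistent.

Haemophilus influenzae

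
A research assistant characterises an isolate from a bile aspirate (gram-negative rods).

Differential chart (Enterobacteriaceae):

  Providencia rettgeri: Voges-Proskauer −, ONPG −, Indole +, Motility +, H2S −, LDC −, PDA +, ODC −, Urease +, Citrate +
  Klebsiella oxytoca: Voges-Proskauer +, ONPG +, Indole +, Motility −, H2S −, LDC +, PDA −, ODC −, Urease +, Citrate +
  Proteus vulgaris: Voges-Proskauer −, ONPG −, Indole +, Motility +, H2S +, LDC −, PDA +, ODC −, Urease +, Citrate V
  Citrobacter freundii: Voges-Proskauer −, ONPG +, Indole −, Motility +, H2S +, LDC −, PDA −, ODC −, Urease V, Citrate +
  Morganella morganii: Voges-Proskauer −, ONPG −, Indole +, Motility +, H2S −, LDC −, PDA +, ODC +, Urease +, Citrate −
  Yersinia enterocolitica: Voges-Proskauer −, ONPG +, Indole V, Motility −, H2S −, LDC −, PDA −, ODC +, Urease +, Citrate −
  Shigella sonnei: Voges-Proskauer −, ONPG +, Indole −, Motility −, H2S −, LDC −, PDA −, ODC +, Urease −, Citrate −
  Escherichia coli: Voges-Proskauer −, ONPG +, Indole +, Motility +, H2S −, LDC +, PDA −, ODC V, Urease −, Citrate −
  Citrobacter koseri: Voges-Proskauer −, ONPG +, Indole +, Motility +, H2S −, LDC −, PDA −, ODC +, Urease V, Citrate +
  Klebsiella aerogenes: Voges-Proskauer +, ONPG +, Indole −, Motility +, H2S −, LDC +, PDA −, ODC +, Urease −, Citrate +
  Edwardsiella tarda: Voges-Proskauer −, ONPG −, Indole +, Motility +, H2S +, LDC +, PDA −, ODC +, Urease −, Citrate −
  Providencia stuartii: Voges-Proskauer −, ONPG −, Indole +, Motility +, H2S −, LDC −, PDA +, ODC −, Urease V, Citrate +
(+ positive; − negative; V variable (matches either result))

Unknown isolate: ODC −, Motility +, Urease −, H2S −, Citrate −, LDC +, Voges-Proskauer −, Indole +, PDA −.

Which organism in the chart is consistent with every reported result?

Motility +: excludes Klebsiella oxytoca, Yersinia enterocolitica, Shigella sonnei — 9 left.
H2S −: excludes Proteus vulgaris, Citrobacter freundii, Edwardsiella tarda — 6 left.
Indole +: excludes Klebsiella aerogenes — 5 left.
PDA −: excludes Providencia rettgeri, Morganella morganii, Providencia stuartii — 2 left.
Voges-Proskauer −: all 2 remaining candidates are consistent.
Citrate −: excludes Citrobacter koseri — 1 left.
LDC +: the one remaining candidate is consistent.
ODC −: the one remaining candidate is consistent.
Urease −: the one remaining candidate is consistent.

Escherichia coli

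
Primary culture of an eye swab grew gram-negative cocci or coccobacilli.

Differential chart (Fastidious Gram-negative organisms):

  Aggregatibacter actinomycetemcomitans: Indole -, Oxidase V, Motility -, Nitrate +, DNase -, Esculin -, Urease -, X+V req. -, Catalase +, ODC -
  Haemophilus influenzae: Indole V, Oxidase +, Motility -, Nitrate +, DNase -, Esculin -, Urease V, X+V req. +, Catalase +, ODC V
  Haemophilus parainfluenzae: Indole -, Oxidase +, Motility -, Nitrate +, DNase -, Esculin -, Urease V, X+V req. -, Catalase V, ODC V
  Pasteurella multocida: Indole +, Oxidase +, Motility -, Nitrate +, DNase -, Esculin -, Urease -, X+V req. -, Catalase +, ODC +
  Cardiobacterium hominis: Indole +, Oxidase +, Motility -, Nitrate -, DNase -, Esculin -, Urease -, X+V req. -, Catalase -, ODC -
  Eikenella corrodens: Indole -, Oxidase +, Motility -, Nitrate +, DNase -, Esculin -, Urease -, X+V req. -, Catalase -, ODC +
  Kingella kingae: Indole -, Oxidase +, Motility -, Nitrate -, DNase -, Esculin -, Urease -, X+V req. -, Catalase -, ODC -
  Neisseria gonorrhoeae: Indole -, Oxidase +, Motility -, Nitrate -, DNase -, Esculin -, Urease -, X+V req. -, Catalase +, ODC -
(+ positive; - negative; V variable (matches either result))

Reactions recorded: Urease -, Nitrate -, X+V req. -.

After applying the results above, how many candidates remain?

3

Nitrate -: excludes 5 organisms — 3 left.
X+V req. -: all 3 remaining candidates are consistent.
Urease -: all 3 remaining candidates are consistent.
Still consistent: Cardiobacterium hominis, Kingella kingae, Neisseria gonorrhoeae.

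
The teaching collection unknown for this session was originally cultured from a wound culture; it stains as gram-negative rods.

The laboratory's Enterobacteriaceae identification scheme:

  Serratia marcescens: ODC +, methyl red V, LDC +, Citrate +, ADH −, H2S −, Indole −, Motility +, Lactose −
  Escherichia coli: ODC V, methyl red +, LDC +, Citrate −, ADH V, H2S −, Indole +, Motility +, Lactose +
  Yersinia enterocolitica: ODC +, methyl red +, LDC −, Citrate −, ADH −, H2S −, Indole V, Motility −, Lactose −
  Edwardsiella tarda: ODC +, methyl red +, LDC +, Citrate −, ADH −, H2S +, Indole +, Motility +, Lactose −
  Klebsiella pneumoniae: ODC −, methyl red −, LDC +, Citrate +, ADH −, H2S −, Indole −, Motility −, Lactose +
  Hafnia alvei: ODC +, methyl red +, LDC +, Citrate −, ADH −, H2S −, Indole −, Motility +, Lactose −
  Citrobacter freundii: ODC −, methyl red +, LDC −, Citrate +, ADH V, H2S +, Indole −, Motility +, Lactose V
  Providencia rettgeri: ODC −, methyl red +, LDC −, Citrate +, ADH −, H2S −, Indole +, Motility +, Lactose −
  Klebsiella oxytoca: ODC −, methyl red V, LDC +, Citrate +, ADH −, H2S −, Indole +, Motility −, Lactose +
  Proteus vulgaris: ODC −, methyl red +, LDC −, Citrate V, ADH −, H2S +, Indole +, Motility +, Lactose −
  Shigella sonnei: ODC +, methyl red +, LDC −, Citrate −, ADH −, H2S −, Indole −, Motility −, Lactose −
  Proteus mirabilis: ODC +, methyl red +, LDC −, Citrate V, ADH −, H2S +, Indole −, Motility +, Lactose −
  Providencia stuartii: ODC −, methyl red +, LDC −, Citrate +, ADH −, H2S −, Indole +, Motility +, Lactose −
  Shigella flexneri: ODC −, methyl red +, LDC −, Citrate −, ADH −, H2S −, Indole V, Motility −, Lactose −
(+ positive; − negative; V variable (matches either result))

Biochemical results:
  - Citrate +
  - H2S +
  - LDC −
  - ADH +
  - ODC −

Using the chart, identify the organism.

Citrate +: excludes 6 organisms — 8 left.
LDC −: excludes Serratia marcescens, Klebsiella pneumoniae, Klebsiella oxytoca — 5 left.
ODC −: excludes Proteus mirabilis — 4 left.
ADH +: excludes Providencia rettgeri, Proteus vulgaris, Providencia stuartii — 1 left.
H2S +: the one remaining candidate is consistent.

Citrobacter freundii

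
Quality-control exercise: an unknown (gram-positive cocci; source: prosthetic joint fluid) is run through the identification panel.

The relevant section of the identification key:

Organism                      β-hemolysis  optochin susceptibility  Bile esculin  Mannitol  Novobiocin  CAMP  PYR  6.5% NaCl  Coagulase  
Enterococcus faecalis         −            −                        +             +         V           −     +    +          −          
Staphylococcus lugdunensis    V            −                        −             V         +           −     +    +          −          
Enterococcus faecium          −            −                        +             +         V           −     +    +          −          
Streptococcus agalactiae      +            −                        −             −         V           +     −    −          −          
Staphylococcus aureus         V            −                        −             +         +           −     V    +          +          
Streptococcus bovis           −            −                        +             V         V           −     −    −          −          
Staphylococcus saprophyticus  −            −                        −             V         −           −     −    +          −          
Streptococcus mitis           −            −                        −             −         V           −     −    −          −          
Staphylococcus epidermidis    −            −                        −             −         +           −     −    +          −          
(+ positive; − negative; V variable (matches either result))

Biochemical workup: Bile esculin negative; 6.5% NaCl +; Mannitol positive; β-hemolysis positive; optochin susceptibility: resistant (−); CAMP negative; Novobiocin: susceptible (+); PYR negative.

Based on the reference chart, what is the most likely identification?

Staphylococcus aureus

Mannitol +: excludes Streptococcus agalactiae, Streptococcus mitis, Staphylococcus epidermidis — 6 left.
Bile esculin −: excludes Enterococcus faecalis, Enterococcus faecium, Streptococcus bovis — 3 left.
Novobiocin +: excludes Staphylococcus saprophyticus — 2 left.
β-hemolysis +: all 2 remaining candidates are consistent.
CAMP −: all 2 remaining candidates are consistent.
6.5% NaCl +: all 2 remaining candidates are consistent.
optochin susceptibility −: all 2 remaining candidates are consistent.
PYR −: excludes Staphylococcus lugdunensis — 1 left.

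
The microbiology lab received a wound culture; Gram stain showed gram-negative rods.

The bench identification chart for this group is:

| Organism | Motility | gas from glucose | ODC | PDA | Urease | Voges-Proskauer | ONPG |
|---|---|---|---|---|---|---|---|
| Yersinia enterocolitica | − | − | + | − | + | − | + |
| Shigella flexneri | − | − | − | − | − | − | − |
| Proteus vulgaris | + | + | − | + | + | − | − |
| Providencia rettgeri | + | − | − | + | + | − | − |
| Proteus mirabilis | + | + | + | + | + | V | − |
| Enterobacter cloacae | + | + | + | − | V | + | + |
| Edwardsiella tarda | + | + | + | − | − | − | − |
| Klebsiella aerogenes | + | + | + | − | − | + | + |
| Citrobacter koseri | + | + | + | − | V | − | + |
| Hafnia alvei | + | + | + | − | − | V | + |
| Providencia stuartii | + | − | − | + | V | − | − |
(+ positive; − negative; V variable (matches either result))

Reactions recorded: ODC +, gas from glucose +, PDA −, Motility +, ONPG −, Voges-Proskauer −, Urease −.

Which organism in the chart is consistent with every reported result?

gas from glucose +: excludes Yersinia enterocolitica, Shigella flexneri, Providencia rettgeri, Providencia stuartii — 7 left.
PDA −: excludes Proteus vulgaris, Proteus mirabilis — 5 left.
Voges-Proskauer −: excludes Enterobacter cloacae, Klebsiella aerogenes — 3 left.
Motility +: all 3 remaining candidates are consistent.
ODC +: all 3 remaining candidates are consistent.
Urease −: all 3 remaining candidates are consistent.
ONPG −: excludes Citrobacter koseri, Hafnia alvei — 1 left.

Edwardsiella tarda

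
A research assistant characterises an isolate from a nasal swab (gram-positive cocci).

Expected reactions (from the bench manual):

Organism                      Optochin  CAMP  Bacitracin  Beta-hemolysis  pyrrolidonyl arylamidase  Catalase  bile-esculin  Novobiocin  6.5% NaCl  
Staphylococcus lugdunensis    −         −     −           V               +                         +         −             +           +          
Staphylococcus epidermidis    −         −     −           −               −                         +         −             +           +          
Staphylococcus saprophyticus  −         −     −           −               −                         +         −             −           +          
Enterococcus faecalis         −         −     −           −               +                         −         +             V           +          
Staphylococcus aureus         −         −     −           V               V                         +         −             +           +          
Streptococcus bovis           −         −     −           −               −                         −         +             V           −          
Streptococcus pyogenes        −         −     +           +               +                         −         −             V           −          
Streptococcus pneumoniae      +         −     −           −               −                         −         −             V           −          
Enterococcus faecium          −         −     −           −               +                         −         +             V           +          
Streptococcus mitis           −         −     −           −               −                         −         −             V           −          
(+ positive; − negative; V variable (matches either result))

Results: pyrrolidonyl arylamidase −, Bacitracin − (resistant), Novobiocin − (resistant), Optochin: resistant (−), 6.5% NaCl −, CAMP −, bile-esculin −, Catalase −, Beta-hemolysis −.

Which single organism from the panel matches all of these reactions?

pyrrolidonyl arylamidase −: excludes Staphylococcus lugdunensis, Enterococcus faecalis, Streptococcus pyogenes, Enterococcus faecium — 6 left.
CAMP −: all 6 remaining candidates are consistent.
bile-esculin −: excludes Streptococcus bovis — 5 left.
Catalase −: excludes Staphylococcus epidermidis, Staphylococcus saprophyticus, Staphylococcus aureus — 2 left.
Beta-hemolysis −: all 2 remaining candidates are consistent.
Bacitracin −: all 2 remaining candidates are consistent.
6.5% NaCl −: all 2 remaining candidates are consistent.
Novobiocin −: all 2 remaining candidates are consistent.
Optochin −: excludes Streptococcus pneumoniae — 1 left.

Streptococcus mitis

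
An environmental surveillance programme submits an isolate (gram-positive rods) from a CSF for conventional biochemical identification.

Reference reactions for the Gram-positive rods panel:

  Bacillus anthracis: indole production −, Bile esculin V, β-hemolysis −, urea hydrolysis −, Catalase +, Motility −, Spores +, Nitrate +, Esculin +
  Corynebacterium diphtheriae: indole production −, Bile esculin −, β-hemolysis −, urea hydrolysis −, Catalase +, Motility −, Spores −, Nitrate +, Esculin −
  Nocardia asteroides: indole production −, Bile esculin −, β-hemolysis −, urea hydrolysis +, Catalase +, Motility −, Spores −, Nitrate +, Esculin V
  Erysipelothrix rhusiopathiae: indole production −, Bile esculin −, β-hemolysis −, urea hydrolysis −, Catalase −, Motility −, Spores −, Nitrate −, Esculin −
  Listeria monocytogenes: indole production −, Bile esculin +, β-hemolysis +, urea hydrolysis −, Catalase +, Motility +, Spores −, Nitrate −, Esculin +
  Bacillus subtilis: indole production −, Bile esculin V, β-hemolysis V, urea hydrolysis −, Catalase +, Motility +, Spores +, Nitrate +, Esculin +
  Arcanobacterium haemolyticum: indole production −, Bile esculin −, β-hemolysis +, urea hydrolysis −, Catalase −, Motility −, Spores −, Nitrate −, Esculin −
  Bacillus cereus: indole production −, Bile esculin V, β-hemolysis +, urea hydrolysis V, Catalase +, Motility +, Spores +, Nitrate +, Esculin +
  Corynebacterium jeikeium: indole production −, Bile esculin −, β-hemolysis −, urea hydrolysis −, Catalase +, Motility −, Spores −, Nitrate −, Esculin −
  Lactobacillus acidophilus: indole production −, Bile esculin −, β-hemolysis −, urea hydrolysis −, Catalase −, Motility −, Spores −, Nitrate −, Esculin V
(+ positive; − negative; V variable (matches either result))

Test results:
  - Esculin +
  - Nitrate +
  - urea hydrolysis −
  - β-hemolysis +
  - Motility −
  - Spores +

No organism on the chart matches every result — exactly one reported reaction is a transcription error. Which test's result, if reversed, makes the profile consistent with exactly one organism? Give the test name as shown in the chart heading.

As reported, no row in the chart matches all 6 reactions.
Reversing urea hydrolysis → still no organism matches.
Reversing β-hemolysis (to −) → unique match: Bacillus anthracis.
Reversing Motility → 2 organisms match (not unique).
Reversing Esculin → still no organism matches.
Reversing Nitrate → still no organism matches.
Reversing Spores → still no organism matches.

β-hemolysis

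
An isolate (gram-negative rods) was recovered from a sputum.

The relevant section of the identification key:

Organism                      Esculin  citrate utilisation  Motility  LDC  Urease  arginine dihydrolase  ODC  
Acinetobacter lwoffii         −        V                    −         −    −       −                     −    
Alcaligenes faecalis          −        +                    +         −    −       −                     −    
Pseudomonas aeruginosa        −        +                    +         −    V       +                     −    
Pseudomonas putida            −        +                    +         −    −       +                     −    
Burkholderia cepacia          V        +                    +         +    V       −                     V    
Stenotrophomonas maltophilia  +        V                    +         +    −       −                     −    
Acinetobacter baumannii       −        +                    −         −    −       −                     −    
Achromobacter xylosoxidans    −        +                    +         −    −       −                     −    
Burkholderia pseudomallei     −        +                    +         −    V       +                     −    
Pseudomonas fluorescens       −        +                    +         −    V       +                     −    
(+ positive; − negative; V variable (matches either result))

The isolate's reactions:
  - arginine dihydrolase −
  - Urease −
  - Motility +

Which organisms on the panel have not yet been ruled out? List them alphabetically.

Achromobacter xylosoxidans, Alcaligenes faecalis, Burkholderia cepacia, Stenotrophomonas maltophilia

arginine dihydrolase −: excludes Pseudomonas aeruginosa, Pseudomonas putida, Burkholderia pseudomallei, Pseudomonas fluorescens — 6 left.
Urease −: all 6 remaining candidates are consistent.
Motility +: excludes Acinetobacter lwoffii, Acinetobacter baumannii — 4 left.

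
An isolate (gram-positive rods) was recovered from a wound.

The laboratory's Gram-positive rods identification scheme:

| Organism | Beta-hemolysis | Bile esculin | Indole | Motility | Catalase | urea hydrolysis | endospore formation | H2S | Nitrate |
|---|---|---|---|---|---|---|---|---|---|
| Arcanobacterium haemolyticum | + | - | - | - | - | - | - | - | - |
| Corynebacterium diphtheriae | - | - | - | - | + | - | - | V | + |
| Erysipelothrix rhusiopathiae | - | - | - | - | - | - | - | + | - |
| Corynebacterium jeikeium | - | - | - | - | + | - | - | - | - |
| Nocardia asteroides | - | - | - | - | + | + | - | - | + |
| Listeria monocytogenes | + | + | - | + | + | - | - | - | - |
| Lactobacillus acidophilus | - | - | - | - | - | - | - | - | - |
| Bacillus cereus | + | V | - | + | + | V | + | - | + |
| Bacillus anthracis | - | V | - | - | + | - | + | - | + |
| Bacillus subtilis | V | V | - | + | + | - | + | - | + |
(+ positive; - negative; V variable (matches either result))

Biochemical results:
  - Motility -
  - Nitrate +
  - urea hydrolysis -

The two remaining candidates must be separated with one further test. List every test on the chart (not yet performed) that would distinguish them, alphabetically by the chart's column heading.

Motility -: excludes Listeria monocytogenes, Bacillus cereus, Bacillus subtilis — 7 left.
Nitrate +: excludes Arcanobacterium haemolyticum, Erysipelothrix rhusiopathiae, Corynebacterium jeikeium, Lactobacillus acidophilus — 3 left.
urea hydrolysis -: excludes Nocardia asteroides — 2 left.
Two candidates remain: Bacillus anthracis and Corynebacterium diphtheriae.
  Beta-hemolysis: - vs - — same for both, does not separate.
  Bile esculin: V vs - — variable for at least one, does not separate.
  Indole: - vs - — same for both, does not separate.
  Catalase: + vs + — same for both, does not separate.
  endospore formation: Bacillus anthracis +, Corynebacterium diphtheriae - — discriminates.
  H2S: - vs V — variable for at least one, does not separate.

endospore formation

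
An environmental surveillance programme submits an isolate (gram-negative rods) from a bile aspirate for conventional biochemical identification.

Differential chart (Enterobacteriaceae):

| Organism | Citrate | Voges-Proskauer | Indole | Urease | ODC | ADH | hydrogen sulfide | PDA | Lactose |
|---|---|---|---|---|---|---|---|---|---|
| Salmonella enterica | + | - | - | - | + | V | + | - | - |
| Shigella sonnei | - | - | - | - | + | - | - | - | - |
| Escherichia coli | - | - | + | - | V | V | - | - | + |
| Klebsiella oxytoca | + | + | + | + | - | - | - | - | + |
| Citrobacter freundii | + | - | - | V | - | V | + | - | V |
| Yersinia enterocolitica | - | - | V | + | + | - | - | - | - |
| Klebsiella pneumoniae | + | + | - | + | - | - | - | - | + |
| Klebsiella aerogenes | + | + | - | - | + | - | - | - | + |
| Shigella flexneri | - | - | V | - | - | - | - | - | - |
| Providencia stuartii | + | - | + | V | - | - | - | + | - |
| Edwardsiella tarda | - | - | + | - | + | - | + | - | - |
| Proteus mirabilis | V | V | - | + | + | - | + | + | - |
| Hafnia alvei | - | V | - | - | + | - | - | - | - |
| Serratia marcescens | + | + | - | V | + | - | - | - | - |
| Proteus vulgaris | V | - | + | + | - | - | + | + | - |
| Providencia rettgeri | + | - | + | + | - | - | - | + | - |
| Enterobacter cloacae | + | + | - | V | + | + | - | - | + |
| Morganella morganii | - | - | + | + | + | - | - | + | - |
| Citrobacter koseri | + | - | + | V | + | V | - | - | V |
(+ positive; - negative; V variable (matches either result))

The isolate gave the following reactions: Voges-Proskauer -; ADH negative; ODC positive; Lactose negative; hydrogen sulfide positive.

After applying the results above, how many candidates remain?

3

hydrogen sulfide +: excludes 14 organisms — 5 left.
ADH -: all 5 remaining candidates are consistent.
Lactose -: all 5 remaining candidates are consistent.
Voges-Proskauer -: all 5 remaining candidates are consistent.
ODC +: excludes Citrobacter freundii, Proteus vulgaris — 3 left.
Still consistent: Edwardsiella tarda, Proteus mirabilis, Salmonella enterica.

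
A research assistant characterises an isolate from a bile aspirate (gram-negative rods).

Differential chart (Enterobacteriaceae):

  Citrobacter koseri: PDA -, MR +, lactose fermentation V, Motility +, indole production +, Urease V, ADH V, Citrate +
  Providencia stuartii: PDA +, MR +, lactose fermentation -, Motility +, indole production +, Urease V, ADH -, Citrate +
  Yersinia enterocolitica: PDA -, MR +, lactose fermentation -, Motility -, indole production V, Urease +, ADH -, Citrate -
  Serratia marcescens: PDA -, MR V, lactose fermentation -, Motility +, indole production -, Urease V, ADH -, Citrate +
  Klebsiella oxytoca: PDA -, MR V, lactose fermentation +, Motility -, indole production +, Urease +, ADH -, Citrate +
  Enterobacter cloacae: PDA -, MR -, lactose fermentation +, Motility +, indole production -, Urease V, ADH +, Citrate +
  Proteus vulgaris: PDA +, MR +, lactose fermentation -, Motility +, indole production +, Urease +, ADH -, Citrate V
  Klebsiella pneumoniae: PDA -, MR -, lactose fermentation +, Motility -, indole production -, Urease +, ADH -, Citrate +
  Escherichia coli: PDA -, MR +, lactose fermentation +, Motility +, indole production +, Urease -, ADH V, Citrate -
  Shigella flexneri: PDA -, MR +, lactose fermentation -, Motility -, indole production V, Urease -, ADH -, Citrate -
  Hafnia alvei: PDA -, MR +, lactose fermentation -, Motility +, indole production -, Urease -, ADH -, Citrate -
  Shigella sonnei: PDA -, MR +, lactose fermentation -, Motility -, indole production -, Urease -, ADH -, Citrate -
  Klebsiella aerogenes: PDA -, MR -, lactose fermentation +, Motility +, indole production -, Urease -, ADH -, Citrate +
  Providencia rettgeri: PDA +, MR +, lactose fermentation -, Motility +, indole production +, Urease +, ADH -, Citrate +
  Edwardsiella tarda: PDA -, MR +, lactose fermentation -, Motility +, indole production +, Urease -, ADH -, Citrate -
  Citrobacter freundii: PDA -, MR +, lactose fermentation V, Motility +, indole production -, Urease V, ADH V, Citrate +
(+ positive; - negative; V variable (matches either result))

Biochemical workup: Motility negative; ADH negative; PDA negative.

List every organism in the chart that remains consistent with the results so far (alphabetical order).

Motility -: excludes 11 organisms — 5 left.
ADH -: all 5 remaining candidates are consistent.
PDA -: all 5 remaining candidates are consistent.

Klebsiella oxytoca, Klebsiella pneumoniae, Shigella flexneri, Shigella sonnei, Yersinia enterocolitica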